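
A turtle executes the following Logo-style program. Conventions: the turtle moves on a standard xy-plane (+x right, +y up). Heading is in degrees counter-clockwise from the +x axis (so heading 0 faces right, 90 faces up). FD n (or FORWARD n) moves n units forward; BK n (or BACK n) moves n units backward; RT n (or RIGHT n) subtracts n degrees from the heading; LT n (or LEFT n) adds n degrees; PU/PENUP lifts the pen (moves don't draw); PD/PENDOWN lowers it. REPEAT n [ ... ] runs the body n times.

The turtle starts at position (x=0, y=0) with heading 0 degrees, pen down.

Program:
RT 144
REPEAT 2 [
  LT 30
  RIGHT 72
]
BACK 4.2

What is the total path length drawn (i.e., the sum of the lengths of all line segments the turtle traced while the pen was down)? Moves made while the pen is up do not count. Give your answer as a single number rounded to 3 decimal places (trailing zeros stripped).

Answer: 4.2

Derivation:
Executing turtle program step by step:
Start: pos=(0,0), heading=0, pen down
RT 144: heading 0 -> 216
REPEAT 2 [
  -- iteration 1/2 --
  LT 30: heading 216 -> 246
  RT 72: heading 246 -> 174
  -- iteration 2/2 --
  LT 30: heading 174 -> 204
  RT 72: heading 204 -> 132
]
BK 4.2: (0,0) -> (2.81,-3.121) [heading=132, draw]
Final: pos=(2.81,-3.121), heading=132, 1 segment(s) drawn

Segment lengths:
  seg 1: (0,0) -> (2.81,-3.121), length = 4.2
Total = 4.2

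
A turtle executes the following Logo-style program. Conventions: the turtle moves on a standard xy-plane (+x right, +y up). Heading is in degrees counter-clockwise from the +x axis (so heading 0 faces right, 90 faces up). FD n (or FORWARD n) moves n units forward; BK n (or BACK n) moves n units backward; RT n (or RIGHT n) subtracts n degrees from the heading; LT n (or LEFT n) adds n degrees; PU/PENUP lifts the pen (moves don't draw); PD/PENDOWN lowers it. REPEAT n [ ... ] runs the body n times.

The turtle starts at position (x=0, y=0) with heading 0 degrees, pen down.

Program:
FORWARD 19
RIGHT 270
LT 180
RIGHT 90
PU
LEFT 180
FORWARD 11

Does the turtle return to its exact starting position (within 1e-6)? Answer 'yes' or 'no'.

Executing turtle program step by step:
Start: pos=(0,0), heading=0, pen down
FD 19: (0,0) -> (19,0) [heading=0, draw]
RT 270: heading 0 -> 90
LT 180: heading 90 -> 270
RT 90: heading 270 -> 180
PU: pen up
LT 180: heading 180 -> 0
FD 11: (19,0) -> (30,0) [heading=0, move]
Final: pos=(30,0), heading=0, 1 segment(s) drawn

Start position: (0, 0)
Final position: (30, 0)
Distance = 30; >= 1e-6 -> NOT closed

Answer: no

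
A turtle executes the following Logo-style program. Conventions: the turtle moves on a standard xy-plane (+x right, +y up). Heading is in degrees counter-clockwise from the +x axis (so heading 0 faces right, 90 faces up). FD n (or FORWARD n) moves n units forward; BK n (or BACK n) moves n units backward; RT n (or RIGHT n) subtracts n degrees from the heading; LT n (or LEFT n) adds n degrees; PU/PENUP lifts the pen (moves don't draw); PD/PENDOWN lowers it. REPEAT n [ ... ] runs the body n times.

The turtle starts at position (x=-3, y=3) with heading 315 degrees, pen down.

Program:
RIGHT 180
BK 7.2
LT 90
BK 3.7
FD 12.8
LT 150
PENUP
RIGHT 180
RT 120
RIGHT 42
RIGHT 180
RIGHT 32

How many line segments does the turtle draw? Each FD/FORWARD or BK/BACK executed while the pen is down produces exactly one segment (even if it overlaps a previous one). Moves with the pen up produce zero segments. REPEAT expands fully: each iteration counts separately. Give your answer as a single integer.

Answer: 3

Derivation:
Executing turtle program step by step:
Start: pos=(-3,3), heading=315, pen down
RT 180: heading 315 -> 135
BK 7.2: (-3,3) -> (2.091,-2.091) [heading=135, draw]
LT 90: heading 135 -> 225
BK 3.7: (2.091,-2.091) -> (4.707,0.525) [heading=225, draw]
FD 12.8: (4.707,0.525) -> (-4.344,-8.526) [heading=225, draw]
LT 150: heading 225 -> 15
PU: pen up
RT 180: heading 15 -> 195
RT 120: heading 195 -> 75
RT 42: heading 75 -> 33
RT 180: heading 33 -> 213
RT 32: heading 213 -> 181
Final: pos=(-4.344,-8.526), heading=181, 3 segment(s) drawn
Segments drawn: 3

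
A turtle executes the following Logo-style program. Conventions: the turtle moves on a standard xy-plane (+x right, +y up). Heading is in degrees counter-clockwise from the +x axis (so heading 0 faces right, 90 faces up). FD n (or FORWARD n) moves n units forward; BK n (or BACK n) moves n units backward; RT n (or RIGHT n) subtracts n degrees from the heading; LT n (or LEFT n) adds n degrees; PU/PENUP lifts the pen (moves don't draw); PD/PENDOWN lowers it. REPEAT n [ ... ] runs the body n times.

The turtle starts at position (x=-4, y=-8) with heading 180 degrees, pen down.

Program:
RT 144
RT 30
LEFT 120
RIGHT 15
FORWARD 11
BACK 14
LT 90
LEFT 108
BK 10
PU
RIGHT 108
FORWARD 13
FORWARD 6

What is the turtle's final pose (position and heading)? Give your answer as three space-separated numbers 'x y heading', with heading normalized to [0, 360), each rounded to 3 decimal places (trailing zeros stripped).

Executing turtle program step by step:
Start: pos=(-4,-8), heading=180, pen down
RT 144: heading 180 -> 36
RT 30: heading 36 -> 6
LT 120: heading 6 -> 126
RT 15: heading 126 -> 111
FD 11: (-4,-8) -> (-7.942,2.269) [heading=111, draw]
BK 14: (-7.942,2.269) -> (-2.925,-10.801) [heading=111, draw]
LT 90: heading 111 -> 201
LT 108: heading 201 -> 309
BK 10: (-2.925,-10.801) -> (-9.218,-3.029) [heading=309, draw]
PU: pen up
RT 108: heading 309 -> 201
FD 13: (-9.218,-3.029) -> (-21.355,-7.688) [heading=201, move]
FD 6: (-21.355,-7.688) -> (-26.956,-9.838) [heading=201, move]
Final: pos=(-26.956,-9.838), heading=201, 3 segment(s) drawn

Answer: -26.956 -9.838 201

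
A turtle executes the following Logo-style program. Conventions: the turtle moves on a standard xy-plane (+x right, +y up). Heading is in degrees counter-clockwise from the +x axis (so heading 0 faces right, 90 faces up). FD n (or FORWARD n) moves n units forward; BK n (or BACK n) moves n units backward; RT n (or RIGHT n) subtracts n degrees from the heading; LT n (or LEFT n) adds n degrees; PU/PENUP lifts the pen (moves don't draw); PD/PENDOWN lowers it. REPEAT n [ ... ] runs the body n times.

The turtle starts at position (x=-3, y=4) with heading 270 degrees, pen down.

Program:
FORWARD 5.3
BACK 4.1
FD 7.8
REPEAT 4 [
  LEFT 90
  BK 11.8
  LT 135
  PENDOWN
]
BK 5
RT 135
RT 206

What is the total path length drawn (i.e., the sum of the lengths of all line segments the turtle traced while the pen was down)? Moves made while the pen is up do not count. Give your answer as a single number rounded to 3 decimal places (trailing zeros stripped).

Executing turtle program step by step:
Start: pos=(-3,4), heading=270, pen down
FD 5.3: (-3,4) -> (-3,-1.3) [heading=270, draw]
BK 4.1: (-3,-1.3) -> (-3,2.8) [heading=270, draw]
FD 7.8: (-3,2.8) -> (-3,-5) [heading=270, draw]
REPEAT 4 [
  -- iteration 1/4 --
  LT 90: heading 270 -> 0
  BK 11.8: (-3,-5) -> (-14.8,-5) [heading=0, draw]
  LT 135: heading 0 -> 135
  PD: pen down
  -- iteration 2/4 --
  LT 90: heading 135 -> 225
  BK 11.8: (-14.8,-5) -> (-6.456,3.344) [heading=225, draw]
  LT 135: heading 225 -> 0
  PD: pen down
  -- iteration 3/4 --
  LT 90: heading 0 -> 90
  BK 11.8: (-6.456,3.344) -> (-6.456,-8.456) [heading=90, draw]
  LT 135: heading 90 -> 225
  PD: pen down
  -- iteration 4/4 --
  LT 90: heading 225 -> 315
  BK 11.8: (-6.456,-8.456) -> (-14.8,-0.112) [heading=315, draw]
  LT 135: heading 315 -> 90
  PD: pen down
]
BK 5: (-14.8,-0.112) -> (-14.8,-5.112) [heading=90, draw]
RT 135: heading 90 -> 315
RT 206: heading 315 -> 109
Final: pos=(-14.8,-5.112), heading=109, 8 segment(s) drawn

Segment lengths:
  seg 1: (-3,4) -> (-3,-1.3), length = 5.3
  seg 2: (-3,-1.3) -> (-3,2.8), length = 4.1
  seg 3: (-3,2.8) -> (-3,-5), length = 7.8
  seg 4: (-3,-5) -> (-14.8,-5), length = 11.8
  seg 5: (-14.8,-5) -> (-6.456,3.344), length = 11.8
  seg 6: (-6.456,3.344) -> (-6.456,-8.456), length = 11.8
  seg 7: (-6.456,-8.456) -> (-14.8,-0.112), length = 11.8
  seg 8: (-14.8,-0.112) -> (-14.8,-5.112), length = 5
Total = 69.4

Answer: 69.4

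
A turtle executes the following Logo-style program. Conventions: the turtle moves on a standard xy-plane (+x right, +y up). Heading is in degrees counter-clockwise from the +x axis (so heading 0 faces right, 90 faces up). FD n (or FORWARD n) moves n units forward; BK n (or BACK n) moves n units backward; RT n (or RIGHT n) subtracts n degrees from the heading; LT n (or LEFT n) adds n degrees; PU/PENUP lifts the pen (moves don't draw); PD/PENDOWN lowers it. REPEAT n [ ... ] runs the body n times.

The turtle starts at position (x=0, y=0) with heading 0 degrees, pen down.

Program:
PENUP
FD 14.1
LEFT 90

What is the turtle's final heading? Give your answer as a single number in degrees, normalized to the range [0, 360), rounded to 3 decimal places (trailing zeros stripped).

Executing turtle program step by step:
Start: pos=(0,0), heading=0, pen down
PU: pen up
FD 14.1: (0,0) -> (14.1,0) [heading=0, move]
LT 90: heading 0 -> 90
Final: pos=(14.1,0), heading=90, 0 segment(s) drawn

Answer: 90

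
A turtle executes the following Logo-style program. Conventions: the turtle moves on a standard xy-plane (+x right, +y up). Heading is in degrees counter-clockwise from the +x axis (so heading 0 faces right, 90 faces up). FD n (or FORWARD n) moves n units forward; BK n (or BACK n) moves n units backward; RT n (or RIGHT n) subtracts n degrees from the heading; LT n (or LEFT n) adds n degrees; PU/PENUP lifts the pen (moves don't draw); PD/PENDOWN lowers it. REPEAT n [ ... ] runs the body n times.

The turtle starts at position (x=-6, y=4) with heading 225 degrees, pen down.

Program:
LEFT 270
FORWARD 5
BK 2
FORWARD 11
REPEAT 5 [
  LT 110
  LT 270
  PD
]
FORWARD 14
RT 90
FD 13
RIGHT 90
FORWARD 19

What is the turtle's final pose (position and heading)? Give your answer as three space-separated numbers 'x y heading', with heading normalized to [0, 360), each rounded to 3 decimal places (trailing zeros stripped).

Answer: -23.681 25.452 55

Derivation:
Executing turtle program step by step:
Start: pos=(-6,4), heading=225, pen down
LT 270: heading 225 -> 135
FD 5: (-6,4) -> (-9.536,7.536) [heading=135, draw]
BK 2: (-9.536,7.536) -> (-8.121,6.121) [heading=135, draw]
FD 11: (-8.121,6.121) -> (-15.899,13.899) [heading=135, draw]
REPEAT 5 [
  -- iteration 1/5 --
  LT 110: heading 135 -> 245
  LT 270: heading 245 -> 155
  PD: pen down
  -- iteration 2/5 --
  LT 110: heading 155 -> 265
  LT 270: heading 265 -> 175
  PD: pen down
  -- iteration 3/5 --
  LT 110: heading 175 -> 285
  LT 270: heading 285 -> 195
  PD: pen down
  -- iteration 4/5 --
  LT 110: heading 195 -> 305
  LT 270: heading 305 -> 215
  PD: pen down
  -- iteration 5/5 --
  LT 110: heading 215 -> 325
  LT 270: heading 325 -> 235
  PD: pen down
]
FD 14: (-15.899,13.899) -> (-23.93,2.431) [heading=235, draw]
RT 90: heading 235 -> 145
FD 13: (-23.93,2.431) -> (-34.579,9.888) [heading=145, draw]
RT 90: heading 145 -> 55
FD 19: (-34.579,9.888) -> (-23.681,25.452) [heading=55, draw]
Final: pos=(-23.681,25.452), heading=55, 6 segment(s) drawn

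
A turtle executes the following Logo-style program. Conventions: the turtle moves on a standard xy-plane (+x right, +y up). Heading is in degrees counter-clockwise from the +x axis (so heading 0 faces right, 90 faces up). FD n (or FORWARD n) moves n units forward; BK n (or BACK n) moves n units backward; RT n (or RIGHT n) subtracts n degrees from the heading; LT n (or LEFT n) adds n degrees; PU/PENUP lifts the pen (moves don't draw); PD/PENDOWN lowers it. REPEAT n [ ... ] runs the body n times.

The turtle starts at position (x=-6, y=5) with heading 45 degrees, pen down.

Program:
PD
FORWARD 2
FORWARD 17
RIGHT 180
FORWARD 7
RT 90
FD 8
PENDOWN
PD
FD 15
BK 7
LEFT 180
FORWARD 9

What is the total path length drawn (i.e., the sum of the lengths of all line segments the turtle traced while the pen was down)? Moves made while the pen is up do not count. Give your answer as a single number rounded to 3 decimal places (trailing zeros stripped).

Executing turtle program step by step:
Start: pos=(-6,5), heading=45, pen down
PD: pen down
FD 2: (-6,5) -> (-4.586,6.414) [heading=45, draw]
FD 17: (-4.586,6.414) -> (7.435,18.435) [heading=45, draw]
RT 180: heading 45 -> 225
FD 7: (7.435,18.435) -> (2.485,13.485) [heading=225, draw]
RT 90: heading 225 -> 135
FD 8: (2.485,13.485) -> (-3.172,19.142) [heading=135, draw]
PD: pen down
PD: pen down
FD 15: (-3.172,19.142) -> (-13.778,29.749) [heading=135, draw]
BK 7: (-13.778,29.749) -> (-8.828,24.799) [heading=135, draw]
LT 180: heading 135 -> 315
FD 9: (-8.828,24.799) -> (-2.464,18.435) [heading=315, draw]
Final: pos=(-2.464,18.435), heading=315, 7 segment(s) drawn

Segment lengths:
  seg 1: (-6,5) -> (-4.586,6.414), length = 2
  seg 2: (-4.586,6.414) -> (7.435,18.435), length = 17
  seg 3: (7.435,18.435) -> (2.485,13.485), length = 7
  seg 4: (2.485,13.485) -> (-3.172,19.142), length = 8
  seg 5: (-3.172,19.142) -> (-13.778,29.749), length = 15
  seg 6: (-13.778,29.749) -> (-8.828,24.799), length = 7
  seg 7: (-8.828,24.799) -> (-2.464,18.435), length = 9
Total = 65

Answer: 65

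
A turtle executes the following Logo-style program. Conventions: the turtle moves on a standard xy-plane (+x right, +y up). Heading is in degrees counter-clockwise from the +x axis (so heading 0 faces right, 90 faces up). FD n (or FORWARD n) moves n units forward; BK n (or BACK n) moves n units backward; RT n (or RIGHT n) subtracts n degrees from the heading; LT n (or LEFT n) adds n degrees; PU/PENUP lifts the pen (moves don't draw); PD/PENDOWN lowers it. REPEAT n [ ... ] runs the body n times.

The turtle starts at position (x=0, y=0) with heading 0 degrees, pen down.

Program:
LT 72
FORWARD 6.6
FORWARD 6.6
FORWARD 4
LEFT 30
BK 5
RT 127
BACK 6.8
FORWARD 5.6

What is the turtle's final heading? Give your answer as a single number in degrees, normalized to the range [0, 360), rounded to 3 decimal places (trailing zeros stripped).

Executing turtle program step by step:
Start: pos=(0,0), heading=0, pen down
LT 72: heading 0 -> 72
FD 6.6: (0,0) -> (2.04,6.277) [heading=72, draw]
FD 6.6: (2.04,6.277) -> (4.079,12.554) [heading=72, draw]
FD 4: (4.079,12.554) -> (5.315,16.358) [heading=72, draw]
LT 30: heading 72 -> 102
BK 5: (5.315,16.358) -> (6.355,11.467) [heading=102, draw]
RT 127: heading 102 -> 335
BK 6.8: (6.355,11.467) -> (0.192,14.341) [heading=335, draw]
FD 5.6: (0.192,14.341) -> (5.267,11.975) [heading=335, draw]
Final: pos=(5.267,11.975), heading=335, 6 segment(s) drawn

Answer: 335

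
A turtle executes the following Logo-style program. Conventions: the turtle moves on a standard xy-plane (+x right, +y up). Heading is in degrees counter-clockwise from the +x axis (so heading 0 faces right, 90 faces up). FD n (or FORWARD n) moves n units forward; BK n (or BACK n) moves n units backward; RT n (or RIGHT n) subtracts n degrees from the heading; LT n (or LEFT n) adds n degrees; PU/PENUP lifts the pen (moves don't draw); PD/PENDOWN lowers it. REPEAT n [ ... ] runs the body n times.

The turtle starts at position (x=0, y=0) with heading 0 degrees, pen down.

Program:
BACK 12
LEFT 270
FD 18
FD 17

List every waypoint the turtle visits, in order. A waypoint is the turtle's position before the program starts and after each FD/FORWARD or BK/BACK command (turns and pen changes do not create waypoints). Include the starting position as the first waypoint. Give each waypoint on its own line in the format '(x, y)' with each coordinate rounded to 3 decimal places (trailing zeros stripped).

Executing turtle program step by step:
Start: pos=(0,0), heading=0, pen down
BK 12: (0,0) -> (-12,0) [heading=0, draw]
LT 270: heading 0 -> 270
FD 18: (-12,0) -> (-12,-18) [heading=270, draw]
FD 17: (-12,-18) -> (-12,-35) [heading=270, draw]
Final: pos=(-12,-35), heading=270, 3 segment(s) drawn
Waypoints (4 total):
(0, 0)
(-12, 0)
(-12, -18)
(-12, -35)

Answer: (0, 0)
(-12, 0)
(-12, -18)
(-12, -35)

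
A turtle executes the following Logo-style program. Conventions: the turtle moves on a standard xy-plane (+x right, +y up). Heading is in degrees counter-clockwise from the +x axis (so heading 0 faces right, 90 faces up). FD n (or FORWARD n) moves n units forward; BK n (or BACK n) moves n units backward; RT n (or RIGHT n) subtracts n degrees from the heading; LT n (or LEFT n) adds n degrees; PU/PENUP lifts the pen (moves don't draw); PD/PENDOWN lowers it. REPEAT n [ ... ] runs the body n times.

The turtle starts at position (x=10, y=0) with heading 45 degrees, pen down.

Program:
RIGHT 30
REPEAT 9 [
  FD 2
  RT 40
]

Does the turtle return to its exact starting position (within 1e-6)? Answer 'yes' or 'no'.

Answer: yes

Derivation:
Executing turtle program step by step:
Start: pos=(10,0), heading=45, pen down
RT 30: heading 45 -> 15
REPEAT 9 [
  -- iteration 1/9 --
  FD 2: (10,0) -> (11.932,0.518) [heading=15, draw]
  RT 40: heading 15 -> 335
  -- iteration 2/9 --
  FD 2: (11.932,0.518) -> (13.744,-0.328) [heading=335, draw]
  RT 40: heading 335 -> 295
  -- iteration 3/9 --
  FD 2: (13.744,-0.328) -> (14.59,-2.14) [heading=295, draw]
  RT 40: heading 295 -> 255
  -- iteration 4/9 --
  FD 2: (14.59,-2.14) -> (14.072,-4.072) [heading=255, draw]
  RT 40: heading 255 -> 215
  -- iteration 5/9 --
  FD 2: (14.072,-4.072) -> (12.434,-5.219) [heading=215, draw]
  RT 40: heading 215 -> 175
  -- iteration 6/9 --
  FD 2: (12.434,-5.219) -> (10.441,-5.045) [heading=175, draw]
  RT 40: heading 175 -> 135
  -- iteration 7/9 --
  FD 2: (10.441,-5.045) -> (9.027,-3.631) [heading=135, draw]
  RT 40: heading 135 -> 95
  -- iteration 8/9 --
  FD 2: (9.027,-3.631) -> (8.853,-1.638) [heading=95, draw]
  RT 40: heading 95 -> 55
  -- iteration 9/9 --
  FD 2: (8.853,-1.638) -> (10,0) [heading=55, draw]
  RT 40: heading 55 -> 15
]
Final: pos=(10,0), heading=15, 9 segment(s) drawn

Start position: (10, 0)
Final position: (10, 0)
Distance = 0; < 1e-6 -> CLOSED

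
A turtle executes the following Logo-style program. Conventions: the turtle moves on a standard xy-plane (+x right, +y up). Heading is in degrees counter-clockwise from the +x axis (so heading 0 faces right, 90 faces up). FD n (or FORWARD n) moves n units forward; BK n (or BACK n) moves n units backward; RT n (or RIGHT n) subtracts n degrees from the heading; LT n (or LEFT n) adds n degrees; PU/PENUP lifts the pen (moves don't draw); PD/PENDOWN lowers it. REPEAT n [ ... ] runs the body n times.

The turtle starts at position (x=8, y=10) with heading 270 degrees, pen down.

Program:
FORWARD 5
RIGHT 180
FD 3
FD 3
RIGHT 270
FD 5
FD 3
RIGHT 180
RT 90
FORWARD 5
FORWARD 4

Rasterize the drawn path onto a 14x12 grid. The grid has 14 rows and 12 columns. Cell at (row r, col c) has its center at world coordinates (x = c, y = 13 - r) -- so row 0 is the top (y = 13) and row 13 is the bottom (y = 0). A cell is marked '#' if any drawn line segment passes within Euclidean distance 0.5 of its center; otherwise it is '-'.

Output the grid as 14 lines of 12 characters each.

Answer: ------------
------------
#########---
#-------#---
#-------#---
#-------#---
#-------#---
#-------#---
#-------#---
#-----------
#-----------
#-----------
------------
------------

Derivation:
Segment 0: (8,10) -> (8,5)
Segment 1: (8,5) -> (8,8)
Segment 2: (8,8) -> (8,11)
Segment 3: (8,11) -> (3,11)
Segment 4: (3,11) -> (-0,11)
Segment 5: (-0,11) -> (0,6)
Segment 6: (0,6) -> (0,2)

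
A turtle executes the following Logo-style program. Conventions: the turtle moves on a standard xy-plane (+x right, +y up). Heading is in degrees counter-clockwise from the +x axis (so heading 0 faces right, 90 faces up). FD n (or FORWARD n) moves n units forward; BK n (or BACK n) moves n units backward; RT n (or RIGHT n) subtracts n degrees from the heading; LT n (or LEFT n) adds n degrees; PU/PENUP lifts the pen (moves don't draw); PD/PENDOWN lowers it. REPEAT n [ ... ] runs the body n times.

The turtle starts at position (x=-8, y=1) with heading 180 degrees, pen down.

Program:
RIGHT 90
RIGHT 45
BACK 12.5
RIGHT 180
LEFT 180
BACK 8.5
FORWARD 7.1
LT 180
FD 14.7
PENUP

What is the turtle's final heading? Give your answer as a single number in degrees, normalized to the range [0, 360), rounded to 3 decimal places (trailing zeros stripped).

Answer: 225

Derivation:
Executing turtle program step by step:
Start: pos=(-8,1), heading=180, pen down
RT 90: heading 180 -> 90
RT 45: heading 90 -> 45
BK 12.5: (-8,1) -> (-16.839,-7.839) [heading=45, draw]
RT 180: heading 45 -> 225
LT 180: heading 225 -> 45
BK 8.5: (-16.839,-7.839) -> (-22.849,-13.849) [heading=45, draw]
FD 7.1: (-22.849,-13.849) -> (-17.829,-8.829) [heading=45, draw]
LT 180: heading 45 -> 225
FD 14.7: (-17.829,-8.829) -> (-28.223,-19.223) [heading=225, draw]
PU: pen up
Final: pos=(-28.223,-19.223), heading=225, 4 segment(s) drawn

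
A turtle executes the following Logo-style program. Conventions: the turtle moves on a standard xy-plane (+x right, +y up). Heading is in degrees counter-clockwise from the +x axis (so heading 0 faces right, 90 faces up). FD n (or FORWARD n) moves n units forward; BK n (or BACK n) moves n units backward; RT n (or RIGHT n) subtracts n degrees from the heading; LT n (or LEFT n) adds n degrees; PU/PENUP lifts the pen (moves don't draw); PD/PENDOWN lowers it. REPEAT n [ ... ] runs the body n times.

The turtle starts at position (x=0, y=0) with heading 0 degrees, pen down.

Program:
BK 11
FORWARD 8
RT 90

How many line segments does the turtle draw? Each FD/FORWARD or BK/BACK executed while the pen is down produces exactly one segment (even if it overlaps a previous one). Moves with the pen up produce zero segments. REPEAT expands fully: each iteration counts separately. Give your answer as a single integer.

Executing turtle program step by step:
Start: pos=(0,0), heading=0, pen down
BK 11: (0,0) -> (-11,0) [heading=0, draw]
FD 8: (-11,0) -> (-3,0) [heading=0, draw]
RT 90: heading 0 -> 270
Final: pos=(-3,0), heading=270, 2 segment(s) drawn
Segments drawn: 2

Answer: 2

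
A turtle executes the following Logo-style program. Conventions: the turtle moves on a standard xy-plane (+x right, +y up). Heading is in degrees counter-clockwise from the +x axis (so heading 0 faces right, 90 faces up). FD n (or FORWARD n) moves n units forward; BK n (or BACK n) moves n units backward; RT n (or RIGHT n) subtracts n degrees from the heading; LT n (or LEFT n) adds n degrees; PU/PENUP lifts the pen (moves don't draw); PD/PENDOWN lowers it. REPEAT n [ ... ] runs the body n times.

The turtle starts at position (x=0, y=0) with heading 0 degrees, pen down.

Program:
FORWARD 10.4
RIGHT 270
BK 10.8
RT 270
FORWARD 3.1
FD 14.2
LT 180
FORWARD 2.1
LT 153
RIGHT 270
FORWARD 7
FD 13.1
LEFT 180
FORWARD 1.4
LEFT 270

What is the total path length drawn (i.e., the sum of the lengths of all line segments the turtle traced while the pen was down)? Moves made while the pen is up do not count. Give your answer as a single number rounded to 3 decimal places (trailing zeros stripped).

Executing turtle program step by step:
Start: pos=(0,0), heading=0, pen down
FD 10.4: (0,0) -> (10.4,0) [heading=0, draw]
RT 270: heading 0 -> 90
BK 10.8: (10.4,0) -> (10.4,-10.8) [heading=90, draw]
RT 270: heading 90 -> 180
FD 3.1: (10.4,-10.8) -> (7.3,-10.8) [heading=180, draw]
FD 14.2: (7.3,-10.8) -> (-6.9,-10.8) [heading=180, draw]
LT 180: heading 180 -> 0
FD 2.1: (-6.9,-10.8) -> (-4.8,-10.8) [heading=0, draw]
LT 153: heading 0 -> 153
RT 270: heading 153 -> 243
FD 7: (-4.8,-10.8) -> (-7.978,-17.037) [heading=243, draw]
FD 13.1: (-7.978,-17.037) -> (-13.925,-28.709) [heading=243, draw]
LT 180: heading 243 -> 63
FD 1.4: (-13.925,-28.709) -> (-13.29,-27.462) [heading=63, draw]
LT 270: heading 63 -> 333
Final: pos=(-13.29,-27.462), heading=333, 8 segment(s) drawn

Segment lengths:
  seg 1: (0,0) -> (10.4,0), length = 10.4
  seg 2: (10.4,0) -> (10.4,-10.8), length = 10.8
  seg 3: (10.4,-10.8) -> (7.3,-10.8), length = 3.1
  seg 4: (7.3,-10.8) -> (-6.9,-10.8), length = 14.2
  seg 5: (-6.9,-10.8) -> (-4.8,-10.8), length = 2.1
  seg 6: (-4.8,-10.8) -> (-7.978,-17.037), length = 7
  seg 7: (-7.978,-17.037) -> (-13.925,-28.709), length = 13.1
  seg 8: (-13.925,-28.709) -> (-13.29,-27.462), length = 1.4
Total = 62.1

Answer: 62.1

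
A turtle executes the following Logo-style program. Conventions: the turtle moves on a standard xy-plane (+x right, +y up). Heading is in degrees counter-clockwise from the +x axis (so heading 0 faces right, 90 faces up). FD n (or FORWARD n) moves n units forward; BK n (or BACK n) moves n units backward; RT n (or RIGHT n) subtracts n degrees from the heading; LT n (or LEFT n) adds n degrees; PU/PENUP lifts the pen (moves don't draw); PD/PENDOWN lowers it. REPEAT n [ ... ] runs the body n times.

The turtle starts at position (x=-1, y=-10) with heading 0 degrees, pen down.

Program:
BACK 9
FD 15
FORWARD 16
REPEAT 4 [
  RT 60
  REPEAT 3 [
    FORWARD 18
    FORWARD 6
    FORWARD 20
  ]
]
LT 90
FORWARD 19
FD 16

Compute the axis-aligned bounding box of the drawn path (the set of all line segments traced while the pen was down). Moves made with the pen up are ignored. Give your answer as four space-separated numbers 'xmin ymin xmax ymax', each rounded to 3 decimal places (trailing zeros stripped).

Executing turtle program step by step:
Start: pos=(-1,-10), heading=0, pen down
BK 9: (-1,-10) -> (-10,-10) [heading=0, draw]
FD 15: (-10,-10) -> (5,-10) [heading=0, draw]
FD 16: (5,-10) -> (21,-10) [heading=0, draw]
REPEAT 4 [
  -- iteration 1/4 --
  RT 60: heading 0 -> 300
  REPEAT 3 [
    -- iteration 1/3 --
    FD 18: (21,-10) -> (30,-25.588) [heading=300, draw]
    FD 6: (30,-25.588) -> (33,-30.785) [heading=300, draw]
    FD 20: (33,-30.785) -> (43,-48.105) [heading=300, draw]
    -- iteration 2/3 --
    FD 18: (43,-48.105) -> (52,-63.694) [heading=300, draw]
    FD 6: (52,-63.694) -> (55,-68.89) [heading=300, draw]
    FD 20: (55,-68.89) -> (65,-86.21) [heading=300, draw]
    -- iteration 3/3 --
    FD 18: (65,-86.21) -> (74,-101.799) [heading=300, draw]
    FD 6: (74,-101.799) -> (77,-106.995) [heading=300, draw]
    FD 20: (77,-106.995) -> (87,-124.315) [heading=300, draw]
  ]
  -- iteration 2/4 --
  RT 60: heading 300 -> 240
  REPEAT 3 [
    -- iteration 1/3 --
    FD 18: (87,-124.315) -> (78,-139.904) [heading=240, draw]
    FD 6: (78,-139.904) -> (75,-145.1) [heading=240, draw]
    FD 20: (75,-145.1) -> (65,-162.42) [heading=240, draw]
    -- iteration 2/3 --
    FD 18: (65,-162.42) -> (56,-178.009) [heading=240, draw]
    FD 6: (56,-178.009) -> (53,-183.205) [heading=240, draw]
    FD 20: (53,-183.205) -> (43,-200.526) [heading=240, draw]
    -- iteration 3/3 --
    FD 18: (43,-200.526) -> (34,-216.114) [heading=240, draw]
    FD 6: (34,-216.114) -> (31,-221.31) [heading=240, draw]
    FD 20: (31,-221.31) -> (21,-238.631) [heading=240, draw]
  ]
  -- iteration 3/4 --
  RT 60: heading 240 -> 180
  REPEAT 3 [
    -- iteration 1/3 --
    FD 18: (21,-238.631) -> (3,-238.631) [heading=180, draw]
    FD 6: (3,-238.631) -> (-3,-238.631) [heading=180, draw]
    FD 20: (-3,-238.631) -> (-23,-238.631) [heading=180, draw]
    -- iteration 2/3 --
    FD 18: (-23,-238.631) -> (-41,-238.631) [heading=180, draw]
    FD 6: (-41,-238.631) -> (-47,-238.631) [heading=180, draw]
    FD 20: (-47,-238.631) -> (-67,-238.631) [heading=180, draw]
    -- iteration 3/3 --
    FD 18: (-67,-238.631) -> (-85,-238.631) [heading=180, draw]
    FD 6: (-85,-238.631) -> (-91,-238.631) [heading=180, draw]
    FD 20: (-91,-238.631) -> (-111,-238.631) [heading=180, draw]
  ]
  -- iteration 4/4 --
  RT 60: heading 180 -> 120
  REPEAT 3 [
    -- iteration 1/3 --
    FD 18: (-111,-238.631) -> (-120,-223.042) [heading=120, draw]
    FD 6: (-120,-223.042) -> (-123,-217.846) [heading=120, draw]
    FD 20: (-123,-217.846) -> (-133,-200.526) [heading=120, draw]
    -- iteration 2/3 --
    FD 18: (-133,-200.526) -> (-142,-184.937) [heading=120, draw]
    FD 6: (-142,-184.937) -> (-145,-179.741) [heading=120, draw]
    FD 20: (-145,-179.741) -> (-155,-162.42) [heading=120, draw]
    -- iteration 3/3 --
    FD 18: (-155,-162.42) -> (-164,-146.832) [heading=120, draw]
    FD 6: (-164,-146.832) -> (-167,-141.636) [heading=120, draw]
    FD 20: (-167,-141.636) -> (-177,-124.315) [heading=120, draw]
  ]
]
LT 90: heading 120 -> 210
FD 19: (-177,-124.315) -> (-193.454,-133.815) [heading=210, draw]
FD 16: (-193.454,-133.815) -> (-207.311,-141.815) [heading=210, draw]
Final: pos=(-207.311,-141.815), heading=210, 41 segment(s) drawn

Segment endpoints: x in {-207.311, -193.454, -177, -167, -164, -155, -145, -142, -133, -123, -120, -111, -91, -85, -67, -47, -41, -23, -10, -3, -1, 3, 5, 21, 21, 30, 31, 33, 34, 43, 52, 53, 55, 56, 65, 74, 75, 77, 78, 87}, y in {-238.631, -223.042, -221.31, -217.846, -216.114, -200.526, -184.937, -183.205, -179.741, -178.009, -162.42, -146.832, -145.1, -141.815, -141.636, -139.904, -133.815, -124.315, -106.995, -101.799, -86.21, -68.89, -63.694, -48.105, -30.785, -25.588, -10}
xmin=-207.311, ymin=-238.631, xmax=87, ymax=-10

Answer: -207.311 -238.631 87 -10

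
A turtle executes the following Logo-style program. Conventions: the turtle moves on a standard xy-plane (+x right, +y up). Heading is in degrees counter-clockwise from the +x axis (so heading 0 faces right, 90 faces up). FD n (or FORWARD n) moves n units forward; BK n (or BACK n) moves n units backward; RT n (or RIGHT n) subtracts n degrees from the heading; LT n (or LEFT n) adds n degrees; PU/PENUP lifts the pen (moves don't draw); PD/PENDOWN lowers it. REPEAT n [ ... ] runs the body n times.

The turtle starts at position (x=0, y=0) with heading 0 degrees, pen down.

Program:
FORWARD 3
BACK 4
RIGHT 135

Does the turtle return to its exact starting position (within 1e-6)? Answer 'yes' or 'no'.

Answer: no

Derivation:
Executing turtle program step by step:
Start: pos=(0,0), heading=0, pen down
FD 3: (0,0) -> (3,0) [heading=0, draw]
BK 4: (3,0) -> (-1,0) [heading=0, draw]
RT 135: heading 0 -> 225
Final: pos=(-1,0), heading=225, 2 segment(s) drawn

Start position: (0, 0)
Final position: (-1, 0)
Distance = 1; >= 1e-6 -> NOT closed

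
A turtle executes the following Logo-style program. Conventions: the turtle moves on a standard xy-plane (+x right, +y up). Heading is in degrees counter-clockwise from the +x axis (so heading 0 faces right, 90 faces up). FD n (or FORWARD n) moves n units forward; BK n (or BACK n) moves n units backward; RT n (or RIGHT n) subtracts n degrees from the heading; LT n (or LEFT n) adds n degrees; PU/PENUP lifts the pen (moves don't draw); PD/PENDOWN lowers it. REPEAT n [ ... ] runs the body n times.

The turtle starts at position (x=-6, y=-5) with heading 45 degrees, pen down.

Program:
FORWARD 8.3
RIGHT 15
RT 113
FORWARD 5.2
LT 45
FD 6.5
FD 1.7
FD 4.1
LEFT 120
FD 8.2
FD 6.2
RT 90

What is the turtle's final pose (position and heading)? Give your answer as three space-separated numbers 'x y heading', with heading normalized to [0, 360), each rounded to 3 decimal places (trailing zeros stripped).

Answer: 12.199 2.395 352

Derivation:
Executing turtle program step by step:
Start: pos=(-6,-5), heading=45, pen down
FD 8.3: (-6,-5) -> (-0.131,0.869) [heading=45, draw]
RT 15: heading 45 -> 30
RT 113: heading 30 -> 277
FD 5.2: (-0.131,0.869) -> (0.503,-4.292) [heading=277, draw]
LT 45: heading 277 -> 322
FD 6.5: (0.503,-4.292) -> (5.625,-8.294) [heading=322, draw]
FD 1.7: (5.625,-8.294) -> (6.964,-9.341) [heading=322, draw]
FD 4.1: (6.964,-9.341) -> (10.195,-11.865) [heading=322, draw]
LT 120: heading 322 -> 82
FD 8.2: (10.195,-11.865) -> (11.336,-3.745) [heading=82, draw]
FD 6.2: (11.336,-3.745) -> (12.199,2.395) [heading=82, draw]
RT 90: heading 82 -> 352
Final: pos=(12.199,2.395), heading=352, 7 segment(s) drawn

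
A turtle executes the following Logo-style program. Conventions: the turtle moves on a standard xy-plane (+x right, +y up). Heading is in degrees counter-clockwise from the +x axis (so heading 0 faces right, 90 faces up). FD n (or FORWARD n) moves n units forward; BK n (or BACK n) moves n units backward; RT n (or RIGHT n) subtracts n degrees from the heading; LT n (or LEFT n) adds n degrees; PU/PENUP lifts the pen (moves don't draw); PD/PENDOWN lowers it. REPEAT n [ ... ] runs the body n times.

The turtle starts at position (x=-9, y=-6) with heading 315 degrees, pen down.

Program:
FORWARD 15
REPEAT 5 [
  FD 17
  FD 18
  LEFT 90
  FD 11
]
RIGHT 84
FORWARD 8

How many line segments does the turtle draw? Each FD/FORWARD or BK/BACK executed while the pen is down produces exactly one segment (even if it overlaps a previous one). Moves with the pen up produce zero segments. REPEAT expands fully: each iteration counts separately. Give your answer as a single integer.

Executing turtle program step by step:
Start: pos=(-9,-6), heading=315, pen down
FD 15: (-9,-6) -> (1.607,-16.607) [heading=315, draw]
REPEAT 5 [
  -- iteration 1/5 --
  FD 17: (1.607,-16.607) -> (13.627,-28.627) [heading=315, draw]
  FD 18: (13.627,-28.627) -> (26.355,-41.355) [heading=315, draw]
  LT 90: heading 315 -> 45
  FD 11: (26.355,-41.355) -> (34.134,-33.577) [heading=45, draw]
  -- iteration 2/5 --
  FD 17: (34.134,-33.577) -> (46.154,-21.556) [heading=45, draw]
  FD 18: (46.154,-21.556) -> (58.882,-8.828) [heading=45, draw]
  LT 90: heading 45 -> 135
  FD 11: (58.882,-8.828) -> (51.104,-1.05) [heading=135, draw]
  -- iteration 3/5 --
  FD 17: (51.104,-1.05) -> (39.083,10.971) [heading=135, draw]
  FD 18: (39.083,10.971) -> (26.355,23.698) [heading=135, draw]
  LT 90: heading 135 -> 225
  FD 11: (26.355,23.698) -> (18.577,15.92) [heading=225, draw]
  -- iteration 4/5 --
  FD 17: (18.577,15.92) -> (6.556,3.899) [heading=225, draw]
  FD 18: (6.556,3.899) -> (-6.172,-8.828) [heading=225, draw]
  LT 90: heading 225 -> 315
  FD 11: (-6.172,-8.828) -> (1.607,-16.607) [heading=315, draw]
  -- iteration 5/5 --
  FD 17: (1.607,-16.607) -> (13.627,-28.627) [heading=315, draw]
  FD 18: (13.627,-28.627) -> (26.355,-41.355) [heading=315, draw]
  LT 90: heading 315 -> 45
  FD 11: (26.355,-41.355) -> (34.134,-33.577) [heading=45, draw]
]
RT 84: heading 45 -> 321
FD 8: (34.134,-33.577) -> (40.351,-38.612) [heading=321, draw]
Final: pos=(40.351,-38.612), heading=321, 17 segment(s) drawn
Segments drawn: 17

Answer: 17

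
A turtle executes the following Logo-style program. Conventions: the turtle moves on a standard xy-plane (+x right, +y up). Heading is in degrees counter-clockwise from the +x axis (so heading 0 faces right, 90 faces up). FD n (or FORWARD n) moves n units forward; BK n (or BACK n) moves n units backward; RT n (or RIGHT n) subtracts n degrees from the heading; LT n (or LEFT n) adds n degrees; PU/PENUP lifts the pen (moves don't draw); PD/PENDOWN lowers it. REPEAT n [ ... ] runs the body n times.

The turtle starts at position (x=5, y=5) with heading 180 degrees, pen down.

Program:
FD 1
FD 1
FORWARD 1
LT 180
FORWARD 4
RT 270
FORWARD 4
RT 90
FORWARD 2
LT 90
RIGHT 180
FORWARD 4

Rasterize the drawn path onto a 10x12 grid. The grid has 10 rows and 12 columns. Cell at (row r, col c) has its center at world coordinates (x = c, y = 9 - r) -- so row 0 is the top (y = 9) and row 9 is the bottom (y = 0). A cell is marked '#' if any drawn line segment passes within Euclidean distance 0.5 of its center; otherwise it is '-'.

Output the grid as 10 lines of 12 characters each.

Segment 0: (5,5) -> (4,5)
Segment 1: (4,5) -> (3,5)
Segment 2: (3,5) -> (2,5)
Segment 3: (2,5) -> (6,5)
Segment 4: (6,5) -> (6,9)
Segment 5: (6,9) -> (8,9)
Segment 6: (8,9) -> (8,5)

Answer: ------###---
------#-#---
------#-#---
------#-#---
--#####-#---
------------
------------
------------
------------
------------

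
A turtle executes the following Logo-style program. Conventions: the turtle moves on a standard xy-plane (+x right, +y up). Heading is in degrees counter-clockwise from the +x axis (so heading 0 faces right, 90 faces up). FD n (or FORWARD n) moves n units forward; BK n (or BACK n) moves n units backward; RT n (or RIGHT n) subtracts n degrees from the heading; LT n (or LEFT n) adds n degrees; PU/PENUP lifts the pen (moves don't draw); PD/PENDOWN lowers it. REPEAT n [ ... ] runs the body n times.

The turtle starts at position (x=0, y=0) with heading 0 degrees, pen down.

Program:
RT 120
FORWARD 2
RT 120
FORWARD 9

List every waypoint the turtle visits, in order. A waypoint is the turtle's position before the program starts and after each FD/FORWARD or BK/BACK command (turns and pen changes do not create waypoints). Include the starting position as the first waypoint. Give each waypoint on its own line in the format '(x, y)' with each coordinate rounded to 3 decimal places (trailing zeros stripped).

Answer: (0, 0)
(-1, -1.732)
(-5.5, 6.062)

Derivation:
Executing turtle program step by step:
Start: pos=(0,0), heading=0, pen down
RT 120: heading 0 -> 240
FD 2: (0,0) -> (-1,-1.732) [heading=240, draw]
RT 120: heading 240 -> 120
FD 9: (-1,-1.732) -> (-5.5,6.062) [heading=120, draw]
Final: pos=(-5.5,6.062), heading=120, 2 segment(s) drawn
Waypoints (3 total):
(0, 0)
(-1, -1.732)
(-5.5, 6.062)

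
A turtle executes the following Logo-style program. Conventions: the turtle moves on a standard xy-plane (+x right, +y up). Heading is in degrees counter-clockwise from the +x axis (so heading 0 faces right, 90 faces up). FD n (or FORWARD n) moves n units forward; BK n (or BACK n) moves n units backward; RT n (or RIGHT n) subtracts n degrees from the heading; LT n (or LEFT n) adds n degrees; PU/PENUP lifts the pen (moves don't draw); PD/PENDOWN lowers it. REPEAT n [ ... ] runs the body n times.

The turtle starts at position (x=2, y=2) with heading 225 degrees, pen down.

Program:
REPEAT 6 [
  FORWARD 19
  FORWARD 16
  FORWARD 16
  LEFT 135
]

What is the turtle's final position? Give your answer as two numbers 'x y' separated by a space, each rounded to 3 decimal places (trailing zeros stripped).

Executing turtle program step by step:
Start: pos=(2,2), heading=225, pen down
REPEAT 6 [
  -- iteration 1/6 --
  FD 19: (2,2) -> (-11.435,-11.435) [heading=225, draw]
  FD 16: (-11.435,-11.435) -> (-22.749,-22.749) [heading=225, draw]
  FD 16: (-22.749,-22.749) -> (-34.062,-34.062) [heading=225, draw]
  LT 135: heading 225 -> 0
  -- iteration 2/6 --
  FD 19: (-34.062,-34.062) -> (-15.062,-34.062) [heading=0, draw]
  FD 16: (-15.062,-34.062) -> (0.938,-34.062) [heading=0, draw]
  FD 16: (0.938,-34.062) -> (16.938,-34.062) [heading=0, draw]
  LT 135: heading 0 -> 135
  -- iteration 3/6 --
  FD 19: (16.938,-34.062) -> (3.503,-20.627) [heading=135, draw]
  FD 16: (3.503,-20.627) -> (-7.811,-9.314) [heading=135, draw]
  FD 16: (-7.811,-9.314) -> (-19.125,2) [heading=135, draw]
  LT 135: heading 135 -> 270
  -- iteration 4/6 --
  FD 19: (-19.125,2) -> (-19.125,-17) [heading=270, draw]
  FD 16: (-19.125,-17) -> (-19.125,-33) [heading=270, draw]
  FD 16: (-19.125,-33) -> (-19.125,-49) [heading=270, draw]
  LT 135: heading 270 -> 45
  -- iteration 5/6 --
  FD 19: (-19.125,-49) -> (-5.69,-35.565) [heading=45, draw]
  FD 16: (-5.69,-35.565) -> (5.624,-24.251) [heading=45, draw]
  FD 16: (5.624,-24.251) -> (16.938,-12.938) [heading=45, draw]
  LT 135: heading 45 -> 180
  -- iteration 6/6 --
  FD 19: (16.938,-12.938) -> (-2.062,-12.938) [heading=180, draw]
  FD 16: (-2.062,-12.938) -> (-18.062,-12.938) [heading=180, draw]
  FD 16: (-18.062,-12.938) -> (-34.062,-12.938) [heading=180, draw]
  LT 135: heading 180 -> 315
]
Final: pos=(-34.062,-12.938), heading=315, 18 segment(s) drawn

Answer: -34.062 -12.938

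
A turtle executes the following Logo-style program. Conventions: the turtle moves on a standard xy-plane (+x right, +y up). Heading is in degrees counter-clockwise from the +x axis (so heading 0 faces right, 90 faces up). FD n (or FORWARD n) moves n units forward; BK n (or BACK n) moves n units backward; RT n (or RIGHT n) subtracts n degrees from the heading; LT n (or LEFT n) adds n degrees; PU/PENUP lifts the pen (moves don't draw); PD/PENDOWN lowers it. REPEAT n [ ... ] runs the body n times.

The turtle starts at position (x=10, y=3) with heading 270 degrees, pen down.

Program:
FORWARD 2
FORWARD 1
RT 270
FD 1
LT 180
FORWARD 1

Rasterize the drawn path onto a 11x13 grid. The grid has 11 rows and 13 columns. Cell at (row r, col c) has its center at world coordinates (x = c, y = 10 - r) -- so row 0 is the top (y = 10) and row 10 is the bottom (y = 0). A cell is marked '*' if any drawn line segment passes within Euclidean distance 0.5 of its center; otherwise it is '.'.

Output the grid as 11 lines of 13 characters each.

Answer: .............
.............
.............
.............
.............
.............
.............
..........*..
..........*..
..........*..
..........**.

Derivation:
Segment 0: (10,3) -> (10,1)
Segment 1: (10,1) -> (10,0)
Segment 2: (10,0) -> (11,0)
Segment 3: (11,0) -> (10,0)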